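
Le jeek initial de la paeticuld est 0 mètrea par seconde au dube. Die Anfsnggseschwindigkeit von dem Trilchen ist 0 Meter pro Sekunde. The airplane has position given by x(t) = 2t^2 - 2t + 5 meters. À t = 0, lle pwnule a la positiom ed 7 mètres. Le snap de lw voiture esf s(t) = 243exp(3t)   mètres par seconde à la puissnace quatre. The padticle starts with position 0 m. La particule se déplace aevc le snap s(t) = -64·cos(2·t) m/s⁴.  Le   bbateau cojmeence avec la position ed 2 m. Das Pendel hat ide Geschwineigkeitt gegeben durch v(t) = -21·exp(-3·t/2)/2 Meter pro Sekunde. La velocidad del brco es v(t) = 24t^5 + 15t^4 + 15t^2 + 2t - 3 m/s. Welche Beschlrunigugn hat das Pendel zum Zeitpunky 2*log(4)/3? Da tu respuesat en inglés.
Starting from velocity v(t) = -21·exp(-3·t/2)/2, we take 1 derivative. The derivative of velocity gives acceleration: a(t) = 63·exp(-3·t/2)/4. From the given acceleration equation a(t) = 63·exp(-3·t/2)/4, we substitute t = 2*log(4)/3 to get a = 63/16.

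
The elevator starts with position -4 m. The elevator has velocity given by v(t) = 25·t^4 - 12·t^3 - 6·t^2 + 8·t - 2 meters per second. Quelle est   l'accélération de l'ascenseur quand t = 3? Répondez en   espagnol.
Partiendo de la velocidad v(t) = 25·t^4 - 12·t^3 - 6·t^2 + 8·t - 2, tomamos 1 derivada. Tomando d/dt de v(t), encontramos a(t) = 100·t^3 - 36·t^2 - 12·t + 8. Usando a(t) = 100·t^3 - 36·t^2 - 12·t + 8 y sustituyendo t = 3, encontramos a = 2348.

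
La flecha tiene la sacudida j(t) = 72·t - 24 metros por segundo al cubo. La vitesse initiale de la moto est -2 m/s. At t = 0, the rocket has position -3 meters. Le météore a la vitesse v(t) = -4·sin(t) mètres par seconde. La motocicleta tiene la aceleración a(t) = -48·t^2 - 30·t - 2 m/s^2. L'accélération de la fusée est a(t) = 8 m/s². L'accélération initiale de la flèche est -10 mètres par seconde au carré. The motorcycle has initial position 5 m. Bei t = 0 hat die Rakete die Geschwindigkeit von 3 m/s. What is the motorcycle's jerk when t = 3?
We must differentiate our acceleration equation a(t) = -48·t^2 - 30·t - 2 1 time. Taking d/dt of a(t), we find j(t) = -96·t - 30. We have jerk j(t) = -96·t - 30. Substituting t = 3: j(3) = -318.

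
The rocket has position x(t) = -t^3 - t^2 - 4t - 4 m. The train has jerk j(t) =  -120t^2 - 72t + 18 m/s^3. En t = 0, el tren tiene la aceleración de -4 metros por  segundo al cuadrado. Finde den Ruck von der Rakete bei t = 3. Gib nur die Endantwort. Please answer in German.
j(3) = -6.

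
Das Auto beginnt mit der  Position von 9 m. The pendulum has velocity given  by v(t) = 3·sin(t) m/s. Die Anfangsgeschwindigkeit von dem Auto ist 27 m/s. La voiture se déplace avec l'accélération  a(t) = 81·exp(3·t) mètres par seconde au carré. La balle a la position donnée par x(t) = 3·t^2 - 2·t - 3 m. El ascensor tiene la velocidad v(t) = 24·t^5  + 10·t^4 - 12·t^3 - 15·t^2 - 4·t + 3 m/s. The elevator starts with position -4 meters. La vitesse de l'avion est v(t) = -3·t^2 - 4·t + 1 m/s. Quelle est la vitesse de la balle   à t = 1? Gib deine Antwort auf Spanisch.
Partiendo de la posición x(t) = 3·t^2 - 2·t - 3, tomamos 1 derivada. La derivada de la posición da la velocidad: v(t) = 6·t - 2. Tenemos la velocidad v(t) = 6·t - 2. Sustituyendo t = 1: v(1) = 4.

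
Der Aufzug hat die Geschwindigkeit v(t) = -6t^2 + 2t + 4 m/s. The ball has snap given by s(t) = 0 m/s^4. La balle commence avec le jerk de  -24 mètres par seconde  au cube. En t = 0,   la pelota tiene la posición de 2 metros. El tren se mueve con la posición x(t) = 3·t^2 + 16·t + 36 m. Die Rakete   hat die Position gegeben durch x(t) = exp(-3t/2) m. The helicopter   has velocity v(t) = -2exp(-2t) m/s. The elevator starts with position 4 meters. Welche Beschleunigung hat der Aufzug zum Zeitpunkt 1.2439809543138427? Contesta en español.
Debemos derivar nuestra ecuación de la velocidad v(t) = -6·t^2 + 2·t + 4 1 vez. Tomando d/dt de v(t), encontramos a(t) = 2 - 12·t. Tenemos la aceleración a(t) = 2 - 12·t. Sustituyendo t = 1.2439809543138427: a(1.2439809543138427) = -12.9277714517661.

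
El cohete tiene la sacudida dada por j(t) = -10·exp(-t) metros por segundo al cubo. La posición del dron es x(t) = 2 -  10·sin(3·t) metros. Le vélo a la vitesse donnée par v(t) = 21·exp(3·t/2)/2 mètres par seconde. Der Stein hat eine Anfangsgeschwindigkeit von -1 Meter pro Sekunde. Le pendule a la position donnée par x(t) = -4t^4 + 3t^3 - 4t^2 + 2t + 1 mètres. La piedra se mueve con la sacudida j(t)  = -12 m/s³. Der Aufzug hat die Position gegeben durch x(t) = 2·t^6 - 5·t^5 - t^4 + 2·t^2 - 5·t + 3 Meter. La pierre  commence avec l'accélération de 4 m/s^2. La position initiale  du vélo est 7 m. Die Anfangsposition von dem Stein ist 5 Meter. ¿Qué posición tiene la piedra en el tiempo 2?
Necesitamos integrar nuestra ecuación de la sacudida j(t) = -12 3 veces. Integrando la sacudida y usando la condición inicial a(0) = 4, obtenemos a(t) = 4 - 12·t. La integral de la aceleración es la velocidad. Usando v(0) = -1, obtenemos v(t) = -6·t^2 + 4·t - 1. Tomando ∫v(t)dt y aplicando x(0) = 5, encontramos x(t) = -2·t^3 + 2·t^2 - t + 5. De la ecuación de la posición x(t) = -2·t^3 + 2·t^2 - t + 5, sustituimos t = 2 para obtener x = -5.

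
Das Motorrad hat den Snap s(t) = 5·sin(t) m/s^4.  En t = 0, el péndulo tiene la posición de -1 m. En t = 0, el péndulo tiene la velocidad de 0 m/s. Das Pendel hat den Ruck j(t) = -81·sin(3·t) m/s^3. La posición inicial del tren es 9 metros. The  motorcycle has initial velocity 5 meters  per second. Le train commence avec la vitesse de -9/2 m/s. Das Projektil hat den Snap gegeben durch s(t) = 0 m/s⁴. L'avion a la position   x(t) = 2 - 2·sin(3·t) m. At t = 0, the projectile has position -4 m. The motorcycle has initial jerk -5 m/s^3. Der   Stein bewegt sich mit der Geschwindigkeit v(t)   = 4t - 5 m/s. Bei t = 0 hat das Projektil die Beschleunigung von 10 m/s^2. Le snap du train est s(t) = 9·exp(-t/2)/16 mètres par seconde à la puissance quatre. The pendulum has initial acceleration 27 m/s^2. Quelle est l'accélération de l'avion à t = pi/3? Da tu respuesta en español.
Debemos derivar nuestra ecuación de la posición x(t) = 2 - 2·sin(3·t) 2 veces. La derivada de la posición da la velocidad: v(t) = -6·cos(3·t). Tomando d/dt de v(t), encontramos a(t) = 18·sin(3·t). Tenemos la aceleración a(t) = 18·sin(3·t). Sustituyendo t = pi/3: a(pi/3) = 0.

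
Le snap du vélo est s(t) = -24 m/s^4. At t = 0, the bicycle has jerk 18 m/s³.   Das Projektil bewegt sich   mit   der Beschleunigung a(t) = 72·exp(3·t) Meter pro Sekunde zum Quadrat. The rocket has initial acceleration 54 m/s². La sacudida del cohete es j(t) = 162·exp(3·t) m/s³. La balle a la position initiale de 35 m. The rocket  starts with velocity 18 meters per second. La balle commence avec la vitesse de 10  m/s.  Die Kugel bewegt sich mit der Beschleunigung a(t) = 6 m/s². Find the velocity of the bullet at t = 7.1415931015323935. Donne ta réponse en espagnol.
Para resolver esto, necesitamos tomar 1 integral de nuestra ecuación de la aceleración a(t) = 6. Tomando ∫a(t)dt y aplicando v(0) = 10, encontramos v(t) = 6·t + 10. De la ecuación de la velocidad v(t) = 6·t + 10, sustituimos t = 7.1415931015323935 para obtener v = 52.8495586091944.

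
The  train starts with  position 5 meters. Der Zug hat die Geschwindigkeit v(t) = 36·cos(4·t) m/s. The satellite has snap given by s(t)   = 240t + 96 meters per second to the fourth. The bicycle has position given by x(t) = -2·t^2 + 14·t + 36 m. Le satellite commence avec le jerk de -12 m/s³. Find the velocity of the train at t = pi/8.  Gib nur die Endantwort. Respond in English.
At t = pi/8, v = 0.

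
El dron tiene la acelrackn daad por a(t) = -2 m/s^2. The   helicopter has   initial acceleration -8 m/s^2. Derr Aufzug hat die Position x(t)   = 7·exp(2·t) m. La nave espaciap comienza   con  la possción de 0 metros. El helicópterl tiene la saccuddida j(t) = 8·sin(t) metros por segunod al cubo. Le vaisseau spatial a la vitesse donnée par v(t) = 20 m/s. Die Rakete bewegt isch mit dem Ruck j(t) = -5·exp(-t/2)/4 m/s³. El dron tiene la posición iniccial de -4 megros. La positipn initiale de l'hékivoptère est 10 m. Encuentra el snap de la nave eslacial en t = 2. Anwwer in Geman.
Um dies zu lösen, müssen wir 3 Ableitungen unserer Gleichung für die Geschwindigkeit v(t) = 20 nehmen. Mit d/dt von v(t) finden wir a(t) = 0. Die Ableitung von der Beschleunigung ergibt den Ruck: j(t) = 0. Durch Ableiten von dem Ruck erhalten wir den Snap: s(t) = 0. Aus der Gleichung für den Snap s(t) = 0, setzen wir t = 2 ein und erhalten s = 0.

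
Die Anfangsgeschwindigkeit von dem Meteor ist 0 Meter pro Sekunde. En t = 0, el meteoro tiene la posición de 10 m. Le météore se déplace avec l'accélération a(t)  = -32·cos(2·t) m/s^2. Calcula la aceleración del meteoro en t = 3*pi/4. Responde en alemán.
Aus der Gleichung für die Beschleunigung a(t) = -32·cos(2·t), setzen wir t = 3*pi/4 ein und erhalten a = 0.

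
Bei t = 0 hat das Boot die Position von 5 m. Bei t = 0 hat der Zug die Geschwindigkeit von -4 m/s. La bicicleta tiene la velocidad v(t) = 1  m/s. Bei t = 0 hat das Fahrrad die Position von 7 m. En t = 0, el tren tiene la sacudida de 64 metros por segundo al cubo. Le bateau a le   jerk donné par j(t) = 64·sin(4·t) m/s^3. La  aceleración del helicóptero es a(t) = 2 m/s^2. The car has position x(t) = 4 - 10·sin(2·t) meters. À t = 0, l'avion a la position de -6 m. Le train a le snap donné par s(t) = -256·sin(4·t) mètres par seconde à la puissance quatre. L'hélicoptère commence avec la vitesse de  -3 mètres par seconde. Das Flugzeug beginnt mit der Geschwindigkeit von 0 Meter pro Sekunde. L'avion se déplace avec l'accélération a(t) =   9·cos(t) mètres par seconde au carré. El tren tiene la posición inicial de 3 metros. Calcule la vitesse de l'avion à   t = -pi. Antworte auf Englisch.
Starting from acceleration a(t) = 9·cos(t), we take 1 antiderivative. Taking ∫a(t)dt and applying v(0) = 0, we find v(t) = 9·sin(t). Using v(t) = 9·sin(t) and substituting t = -pi, we find v = 0.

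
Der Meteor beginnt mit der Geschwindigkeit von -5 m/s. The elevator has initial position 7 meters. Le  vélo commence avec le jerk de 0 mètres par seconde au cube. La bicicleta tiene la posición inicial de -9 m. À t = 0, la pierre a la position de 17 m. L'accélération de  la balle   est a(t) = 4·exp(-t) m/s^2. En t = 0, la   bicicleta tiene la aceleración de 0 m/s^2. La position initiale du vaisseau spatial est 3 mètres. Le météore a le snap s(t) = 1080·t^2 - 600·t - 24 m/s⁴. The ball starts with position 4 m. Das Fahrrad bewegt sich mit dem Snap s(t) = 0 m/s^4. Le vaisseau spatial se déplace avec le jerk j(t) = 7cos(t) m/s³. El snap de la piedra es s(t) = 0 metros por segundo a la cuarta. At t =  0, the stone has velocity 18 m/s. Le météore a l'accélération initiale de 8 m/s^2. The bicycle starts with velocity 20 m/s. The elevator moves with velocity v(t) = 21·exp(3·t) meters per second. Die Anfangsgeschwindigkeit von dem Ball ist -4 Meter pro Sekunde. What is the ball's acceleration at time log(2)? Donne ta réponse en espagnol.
Usando a(t) = 4·exp(-t) y sustituyendo t = log(2), encontramos a = 2.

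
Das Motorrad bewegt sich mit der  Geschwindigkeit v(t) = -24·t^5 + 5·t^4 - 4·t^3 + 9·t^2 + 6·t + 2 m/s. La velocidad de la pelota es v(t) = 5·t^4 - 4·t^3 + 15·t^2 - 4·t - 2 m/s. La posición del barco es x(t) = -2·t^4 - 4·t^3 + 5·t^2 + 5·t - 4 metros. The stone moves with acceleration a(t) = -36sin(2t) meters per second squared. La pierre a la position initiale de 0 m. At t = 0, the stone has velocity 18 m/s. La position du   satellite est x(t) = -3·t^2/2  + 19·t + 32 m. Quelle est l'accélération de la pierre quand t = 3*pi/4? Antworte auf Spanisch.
Tenemos la aceleración a(t) = -36·sin(2·t). Sustituyendo t = 3*pi/4: a(3*pi/4) = 36.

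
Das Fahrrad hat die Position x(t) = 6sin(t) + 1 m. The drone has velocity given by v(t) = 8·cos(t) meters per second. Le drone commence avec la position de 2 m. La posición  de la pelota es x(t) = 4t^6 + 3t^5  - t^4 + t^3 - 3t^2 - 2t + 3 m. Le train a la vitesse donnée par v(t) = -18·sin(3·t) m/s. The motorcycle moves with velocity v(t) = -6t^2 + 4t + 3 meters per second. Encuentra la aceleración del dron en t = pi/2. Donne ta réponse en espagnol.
Partiendo de la velocidad v(t) = 8·cos(t), tomamos 1 derivada. La derivada de la velocidad da la aceleración: a(t) = -8·sin(t). Usando a(t) = -8·sin(t) y sustituyendo t = pi/2, encontramos a = -8.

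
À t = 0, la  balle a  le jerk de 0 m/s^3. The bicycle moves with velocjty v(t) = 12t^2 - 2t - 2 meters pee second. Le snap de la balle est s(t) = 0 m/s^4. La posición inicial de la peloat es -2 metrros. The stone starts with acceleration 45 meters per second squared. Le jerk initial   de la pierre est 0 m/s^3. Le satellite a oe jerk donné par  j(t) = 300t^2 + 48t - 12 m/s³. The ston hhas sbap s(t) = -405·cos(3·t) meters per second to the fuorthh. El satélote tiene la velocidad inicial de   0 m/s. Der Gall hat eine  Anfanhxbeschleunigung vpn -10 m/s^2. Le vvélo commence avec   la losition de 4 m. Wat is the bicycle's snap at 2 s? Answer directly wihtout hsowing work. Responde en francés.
s(2) = 0.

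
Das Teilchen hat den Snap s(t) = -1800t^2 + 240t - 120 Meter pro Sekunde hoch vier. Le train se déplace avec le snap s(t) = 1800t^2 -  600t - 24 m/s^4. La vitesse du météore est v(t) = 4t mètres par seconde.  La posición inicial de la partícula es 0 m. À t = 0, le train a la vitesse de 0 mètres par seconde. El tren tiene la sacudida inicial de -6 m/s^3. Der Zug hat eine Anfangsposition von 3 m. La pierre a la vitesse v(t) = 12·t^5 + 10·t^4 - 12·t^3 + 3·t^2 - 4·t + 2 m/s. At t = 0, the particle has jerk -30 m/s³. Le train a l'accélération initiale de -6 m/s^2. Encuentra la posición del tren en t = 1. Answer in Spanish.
Para resolver esto, necesitamos tomar 4 integrales de nuestra ecuación del snap s(t) = 1800·t^2 - 600·t - 24. La integral del snap, con j(0) = -6, da la sacudida: j(t) = 600·t^3 - 300·t^2 - 24·t - 6. La antiderivada de la sacudida es la aceleración. Usando a(0) = -6, obtenemos a(t) = 150·t^4 - 100·t^3 - 12·t^2 - 6·t - 6. Integrando la aceleración y usando la condición inicial v(0) = 0, obtenemos v(t) = t·(30·t^4 - 25·t^3 - 4·t^2 - 3·t - 6). Tomando ∫v(t)dt y aplicando x(0) = 3, encontramos x(t) = 5·t^6 - 5·t^5 - t^4 - t^3 - 3·t^2 + 3. Tenemos la posición x(t) = 5·t^6 - 5·t^5 - t^4 - t^3 - 3·t^2 + 3. Sustituyendo t = 1: x(1) = -2.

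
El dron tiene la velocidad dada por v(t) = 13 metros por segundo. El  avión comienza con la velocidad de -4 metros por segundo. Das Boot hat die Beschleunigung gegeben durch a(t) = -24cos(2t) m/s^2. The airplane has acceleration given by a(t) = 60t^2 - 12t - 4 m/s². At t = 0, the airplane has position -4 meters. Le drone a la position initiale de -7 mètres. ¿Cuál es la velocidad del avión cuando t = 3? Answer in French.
En partant de l'accélération a(t) = 60·t^2 - 12·t - 4, nous prenons 1 primitive. En intégrant l'accélération et en utilisant la condition initiale v(0) = -4, nous obtenons v(t) = 20·t^3 - 6·t^2 - 4·t - 4. De l'équation de la vitesse v(t) = 20·t^3 - 6·t^2 - 4·t - 4, nous substituons t = 3 pour obtenir v = 470.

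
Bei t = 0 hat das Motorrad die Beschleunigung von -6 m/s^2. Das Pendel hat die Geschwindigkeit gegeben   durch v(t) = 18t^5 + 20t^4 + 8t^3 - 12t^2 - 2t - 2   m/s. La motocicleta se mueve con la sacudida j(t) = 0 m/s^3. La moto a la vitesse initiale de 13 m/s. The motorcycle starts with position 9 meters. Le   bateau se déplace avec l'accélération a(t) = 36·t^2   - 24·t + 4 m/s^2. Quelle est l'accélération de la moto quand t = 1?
En partant du jerk j(t) = 0, nous prenons 1 primitive. En intégrant le jerk et en utilisant la condition initiale a(0) = -6, nous obtenons a(t) = -6. Nous avons l'accélération a(t) = -6. En substituant t = 1: a(1) = -6.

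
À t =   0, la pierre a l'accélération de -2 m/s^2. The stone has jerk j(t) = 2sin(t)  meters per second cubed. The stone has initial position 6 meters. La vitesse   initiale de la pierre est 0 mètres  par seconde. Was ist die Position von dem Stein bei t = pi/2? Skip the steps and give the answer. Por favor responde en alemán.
Die Antwort ist 4.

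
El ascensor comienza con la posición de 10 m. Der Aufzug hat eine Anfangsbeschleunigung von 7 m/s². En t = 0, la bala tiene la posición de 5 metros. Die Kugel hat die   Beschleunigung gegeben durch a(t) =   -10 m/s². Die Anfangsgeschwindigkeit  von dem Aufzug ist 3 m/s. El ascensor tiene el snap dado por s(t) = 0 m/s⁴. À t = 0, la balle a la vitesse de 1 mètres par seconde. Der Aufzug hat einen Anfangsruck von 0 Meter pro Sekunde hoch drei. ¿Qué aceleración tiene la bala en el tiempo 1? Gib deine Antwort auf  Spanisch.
De la ecuación de la aceleración a(t) = -10, sustituimos t = 1 para obtener a = -10.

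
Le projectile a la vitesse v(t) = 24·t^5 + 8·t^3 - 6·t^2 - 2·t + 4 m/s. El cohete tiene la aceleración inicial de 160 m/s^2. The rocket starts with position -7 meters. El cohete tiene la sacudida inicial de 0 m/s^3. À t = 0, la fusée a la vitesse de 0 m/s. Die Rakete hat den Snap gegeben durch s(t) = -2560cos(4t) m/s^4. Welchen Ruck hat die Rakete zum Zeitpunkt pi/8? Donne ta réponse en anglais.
We need to integrate our snap equation s(t) = -2560·cos(4·t) 1 time. The integral of snap is jerk. Using j(0) = 0, we get j(t) = -640·sin(4·t). We have jerk j(t) = -640·sin(4·t). Substituting t = pi/8: j(pi/8) = -640.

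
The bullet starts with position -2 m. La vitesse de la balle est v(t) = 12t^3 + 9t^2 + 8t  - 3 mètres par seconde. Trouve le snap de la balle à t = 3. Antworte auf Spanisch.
Para resolver esto, necesitamos tomar 3 derivadas de nuestra ecuación de la velocidad v(t) = 12·t^3 + 9·t^2 + 8·t - 3. Tomando d/dt de v(t), encontramos a(t) = 36·t^2 + 18·t + 8. La derivada de la aceleración da la sacudida: j(t) = 72·t + 18. La derivada de la sacudida da el snap: s(t) = 72. De la ecuación del snap s(t) = 72, sustituimos t = 3 para obtener s = 72.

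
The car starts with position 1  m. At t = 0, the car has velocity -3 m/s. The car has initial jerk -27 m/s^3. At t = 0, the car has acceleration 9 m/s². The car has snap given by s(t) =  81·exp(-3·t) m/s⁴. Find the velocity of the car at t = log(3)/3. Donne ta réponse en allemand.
Wir müssen das Integral unserer Gleichung für den Snap s(t) = 81·exp(-3·t) 3-mal finden. Das Integral von dem Snap ist der Ruck. Mit j(0) = -27 erhalten wir j(t) = -27·exp(-3·t). Mit ∫j(t)dt und Anwendung von a(0) = 9, finden wir a(t) = 9·exp(-3·t). Das Integral von der Beschleunigung ist die Geschwindigkeit. Mit v(0) = -3 erhalten wir v(t) = -3·exp(-3·t). Aus der Gleichung für die Geschwindigkeit v(t) = -3·exp(-3·t), setzen wir t = log(3)/3 ein und erhalten v = -1.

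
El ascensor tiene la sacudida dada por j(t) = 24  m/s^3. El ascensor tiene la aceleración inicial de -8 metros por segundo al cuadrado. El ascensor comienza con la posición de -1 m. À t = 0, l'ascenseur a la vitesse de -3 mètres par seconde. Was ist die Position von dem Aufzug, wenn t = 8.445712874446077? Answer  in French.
En partant du jerk j(t) = 24, nous prenons 3 intégrales. En prenant ∫j(t)dt et en appliquant a(0) = -8, nous trouvons a(t) = 24·t - 8. En prenant ∫a(t)dt et en appliquant v(0) = -3, nous trouvons v(t) = 12·t^2 - 8·t - 3. En intégrant la vitesse et en utilisant la condition initiale x(0) = -1, nous obtenons x(t) = 4·t^3 - 4·t^2 - 3·t - 1. De l'équation de la position x(t) = 4·t^3 - 4·t^2 - 3·t - 1, nous substituons t = 8.445712874446077 pour obtenir x = 2098.07562311855.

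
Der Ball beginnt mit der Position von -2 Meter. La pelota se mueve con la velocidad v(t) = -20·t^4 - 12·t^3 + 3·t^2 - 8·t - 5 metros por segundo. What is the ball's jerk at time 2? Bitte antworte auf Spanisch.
Partiendo de la velocidad v(t) = -20·t^4 - 12·t^3 + 3·t^2 - 8·t - 5, tomamos 2 derivadas. Derivando la velocidad, obtenemos la aceleración: a(t) = -80·t^3 - 36·t^2 + 6·t - 8. Tomando d/dt de a(t), encontramos j(t) = -240·t^2 - 72·t + 6. Usando j(t) = -240·t^2 - 72·t + 6 y sustituyendo t = 2, encontramos j = -1098.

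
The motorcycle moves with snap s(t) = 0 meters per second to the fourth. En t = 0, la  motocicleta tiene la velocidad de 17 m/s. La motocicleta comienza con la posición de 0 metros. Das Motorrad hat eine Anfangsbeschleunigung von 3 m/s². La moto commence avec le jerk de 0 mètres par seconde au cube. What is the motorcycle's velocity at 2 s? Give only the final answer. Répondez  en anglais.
The velocity at t = 2 is v = 23.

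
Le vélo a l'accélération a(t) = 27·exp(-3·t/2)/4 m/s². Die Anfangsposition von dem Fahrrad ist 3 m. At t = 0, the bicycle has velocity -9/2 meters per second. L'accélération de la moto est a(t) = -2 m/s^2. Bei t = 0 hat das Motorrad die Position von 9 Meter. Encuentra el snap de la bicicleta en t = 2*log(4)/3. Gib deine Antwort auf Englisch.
To solve this, we need to take 2 derivatives of our acceleration equation a(t) = 27·exp(-3·t/2)/4. Differentiating acceleration, we get jerk: j(t) = -81·exp(-3·t/2)/8. Taking d/dt of j(t), we find s(t) = 243·exp(-3·t/2)/16. From the given snap equation s(t) = 243·exp(-3·t/2)/16, we substitute t = 2*log(4)/3 to get s = 243/64.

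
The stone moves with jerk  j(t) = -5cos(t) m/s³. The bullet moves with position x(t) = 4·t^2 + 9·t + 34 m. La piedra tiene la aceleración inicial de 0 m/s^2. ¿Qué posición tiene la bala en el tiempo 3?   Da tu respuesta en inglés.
Using x(t) = 4·t^2 + 9·t + 34 and substituting t = 3, we find x = 97.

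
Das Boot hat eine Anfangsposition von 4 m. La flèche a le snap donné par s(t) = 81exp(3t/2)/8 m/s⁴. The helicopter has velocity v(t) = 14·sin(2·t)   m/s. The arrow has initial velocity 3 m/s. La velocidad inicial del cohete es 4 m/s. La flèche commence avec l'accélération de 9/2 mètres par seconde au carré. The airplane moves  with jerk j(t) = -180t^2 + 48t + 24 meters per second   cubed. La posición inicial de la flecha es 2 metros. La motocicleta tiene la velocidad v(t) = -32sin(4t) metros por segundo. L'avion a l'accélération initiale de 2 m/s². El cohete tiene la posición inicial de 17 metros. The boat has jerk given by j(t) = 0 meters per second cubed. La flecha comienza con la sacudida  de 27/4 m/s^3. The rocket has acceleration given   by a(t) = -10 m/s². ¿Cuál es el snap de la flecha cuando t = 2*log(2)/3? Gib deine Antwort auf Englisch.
We have snap s(t) = 81·exp(3·t/2)/8. Substituting t = 2*log(2)/3: s(2*log(2)/3) = 81/4.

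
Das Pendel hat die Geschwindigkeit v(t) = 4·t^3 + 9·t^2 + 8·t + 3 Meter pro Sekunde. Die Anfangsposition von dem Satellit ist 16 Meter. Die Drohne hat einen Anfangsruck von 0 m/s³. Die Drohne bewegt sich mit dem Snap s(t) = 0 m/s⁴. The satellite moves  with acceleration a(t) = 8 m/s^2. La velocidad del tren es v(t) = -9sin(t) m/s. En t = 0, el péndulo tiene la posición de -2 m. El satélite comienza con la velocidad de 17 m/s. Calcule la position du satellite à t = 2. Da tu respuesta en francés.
Pour résoudre ceci, nous devons prendre 2 primitives de notre équation de l'accélération a(t) = 8. La primitive de l'accélération, avec v(0) = 17, donne la vitesse: v(t) = 8·t + 17. En prenant ∫v(t)dt et en appliquant x(0) = 16, nous trouvons x(t) = 4·t^2 + 17·t + 16. En utilisant x(t) = 4·t^2 + 17·t + 16 et en substituant t = 2, nous trouvons x = 66.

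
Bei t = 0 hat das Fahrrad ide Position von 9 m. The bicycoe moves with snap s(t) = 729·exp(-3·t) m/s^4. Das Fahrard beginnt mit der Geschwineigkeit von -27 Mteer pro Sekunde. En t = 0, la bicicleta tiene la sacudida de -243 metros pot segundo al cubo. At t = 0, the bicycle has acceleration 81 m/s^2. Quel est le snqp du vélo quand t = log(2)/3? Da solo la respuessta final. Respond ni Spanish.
En t = log(2)/3, s = 729/2.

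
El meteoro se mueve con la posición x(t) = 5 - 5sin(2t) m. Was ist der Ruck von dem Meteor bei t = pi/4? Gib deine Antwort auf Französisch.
Pour résoudre ceci, nous devons prendre 3 dérivées de notre équation de la position x(t) = 5 - 5·sin(2·t). En dérivant la position, nous obtenons la vitesse: v(t) = -10·cos(2·t). En dérivant la vitesse, nous obtenons l'accélération: a(t) = 20·sin(2·t). En dérivant l'accélération, nous obtenons le jerk: j(t) = 40·cos(2·t). Nous avons le jerk j(t) = 40·cos(2·t). En substituant t = pi/4: j(pi/4) = 0.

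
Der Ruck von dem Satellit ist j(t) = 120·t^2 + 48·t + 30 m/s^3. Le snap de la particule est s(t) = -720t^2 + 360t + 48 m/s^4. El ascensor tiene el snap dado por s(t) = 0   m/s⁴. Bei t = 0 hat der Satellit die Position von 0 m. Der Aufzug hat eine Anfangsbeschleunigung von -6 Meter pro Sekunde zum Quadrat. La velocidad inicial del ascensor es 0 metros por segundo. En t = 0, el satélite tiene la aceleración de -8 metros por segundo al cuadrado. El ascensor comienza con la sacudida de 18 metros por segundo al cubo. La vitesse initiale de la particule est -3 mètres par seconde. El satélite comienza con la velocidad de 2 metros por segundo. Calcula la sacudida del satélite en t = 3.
Usando j(t) = 120·t^2 + 48·t + 30 y sustituyendo t = 3, encontramos j = 1254.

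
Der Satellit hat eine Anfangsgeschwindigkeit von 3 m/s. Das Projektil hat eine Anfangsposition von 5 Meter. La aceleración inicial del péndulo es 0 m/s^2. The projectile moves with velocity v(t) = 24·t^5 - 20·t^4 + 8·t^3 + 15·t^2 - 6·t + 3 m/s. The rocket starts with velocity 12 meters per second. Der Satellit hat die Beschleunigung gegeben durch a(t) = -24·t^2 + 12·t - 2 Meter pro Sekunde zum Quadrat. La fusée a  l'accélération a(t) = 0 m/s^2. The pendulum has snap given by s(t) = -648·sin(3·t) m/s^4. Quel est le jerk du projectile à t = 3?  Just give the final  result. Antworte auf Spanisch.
j(3) = 10974.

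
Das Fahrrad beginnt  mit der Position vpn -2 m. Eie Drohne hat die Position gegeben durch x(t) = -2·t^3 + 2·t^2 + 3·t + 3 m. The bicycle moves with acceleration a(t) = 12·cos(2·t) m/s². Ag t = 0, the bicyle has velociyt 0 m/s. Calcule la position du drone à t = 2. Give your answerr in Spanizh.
Tenemos la posición x(t) = -2·t^3 + 2·t^2 + 3·t + 3. Sustituyendo t = 2: x(2) = 1.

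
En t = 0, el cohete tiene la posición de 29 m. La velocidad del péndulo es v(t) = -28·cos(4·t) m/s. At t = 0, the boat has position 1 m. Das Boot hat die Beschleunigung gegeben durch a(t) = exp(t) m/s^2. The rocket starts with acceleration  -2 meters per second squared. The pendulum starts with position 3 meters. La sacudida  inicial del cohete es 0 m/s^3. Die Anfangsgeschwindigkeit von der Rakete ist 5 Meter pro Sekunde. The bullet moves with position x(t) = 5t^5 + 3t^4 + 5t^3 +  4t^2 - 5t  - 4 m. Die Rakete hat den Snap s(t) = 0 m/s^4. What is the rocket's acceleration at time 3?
We must find the antiderivative of our snap equation s(t) = 0 2 times. Integrating snap and using the initial condition j(0) = 0, we get j(t) = 0. Taking ∫j(t)dt and applying a(0) = -2, we find a(t) = -2. Using a(t) = -2 and substituting t = 3, we find a = -2.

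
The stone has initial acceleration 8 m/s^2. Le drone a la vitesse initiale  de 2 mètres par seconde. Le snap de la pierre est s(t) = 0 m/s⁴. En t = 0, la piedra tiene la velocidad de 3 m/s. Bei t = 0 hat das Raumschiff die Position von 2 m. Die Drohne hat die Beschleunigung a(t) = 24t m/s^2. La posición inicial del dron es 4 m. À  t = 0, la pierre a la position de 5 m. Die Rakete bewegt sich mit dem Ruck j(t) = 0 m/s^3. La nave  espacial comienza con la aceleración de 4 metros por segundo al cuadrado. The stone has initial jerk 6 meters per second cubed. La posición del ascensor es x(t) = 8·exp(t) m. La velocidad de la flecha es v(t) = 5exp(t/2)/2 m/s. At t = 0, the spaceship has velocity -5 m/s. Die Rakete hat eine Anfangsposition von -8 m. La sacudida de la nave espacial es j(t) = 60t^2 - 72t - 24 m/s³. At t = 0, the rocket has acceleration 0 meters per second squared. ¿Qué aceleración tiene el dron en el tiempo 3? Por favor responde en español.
Tenemos la aceleración a(t) = 24·t. Sustituyendo t = 3: a(3) = 72.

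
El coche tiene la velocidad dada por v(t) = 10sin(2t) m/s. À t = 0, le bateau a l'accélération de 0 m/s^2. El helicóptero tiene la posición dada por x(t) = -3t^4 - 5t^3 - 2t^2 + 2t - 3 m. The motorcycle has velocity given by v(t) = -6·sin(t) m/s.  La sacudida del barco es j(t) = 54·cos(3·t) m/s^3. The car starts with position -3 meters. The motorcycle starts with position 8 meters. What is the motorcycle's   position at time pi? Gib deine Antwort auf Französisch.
Nous devons intégrer notre équation de la vitesse v(t) = -6·sin(t) 1 fois. La primitive de la vitesse est la position. En utilisant x(0) = 8, nous obtenons x(t) = 6·cos(t) + 2. Nous avons la position x(t) = 6·cos(t) + 2. En substituant t = pi: x(pi) = -4.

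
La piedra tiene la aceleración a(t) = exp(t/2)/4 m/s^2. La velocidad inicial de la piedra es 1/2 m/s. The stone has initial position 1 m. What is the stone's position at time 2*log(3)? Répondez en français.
Nous devons intégrer notre équation de l'accélération a(t) = exp(t/2)/4 2 fois. En intégrant l'accélération et en utilisant la condition initiale v(0) = 1/2, nous obtenons v(t) = exp(t/2)/2. L'intégrale de la vitesse est la position. En utilisant x(0) = 1, nous obtenons x(t) = exp(t/2). De l'équation de la position x(t) = exp(t/2), nous substituons t = 2*log(3) pour obtenir x = 3.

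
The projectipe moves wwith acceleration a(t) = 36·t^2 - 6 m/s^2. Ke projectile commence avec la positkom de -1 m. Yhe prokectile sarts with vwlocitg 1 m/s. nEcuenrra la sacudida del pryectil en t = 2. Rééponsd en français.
En partant de l'accélération a(t) = 36·t^2 - 6, nous prenons 1 dérivée. En prenant d/dt de a(t), nous trouvons j(t) = 72·t. De l'équation du jerk j(t) = 72·t, nous substituons t = 2 pour obtenir j = 144.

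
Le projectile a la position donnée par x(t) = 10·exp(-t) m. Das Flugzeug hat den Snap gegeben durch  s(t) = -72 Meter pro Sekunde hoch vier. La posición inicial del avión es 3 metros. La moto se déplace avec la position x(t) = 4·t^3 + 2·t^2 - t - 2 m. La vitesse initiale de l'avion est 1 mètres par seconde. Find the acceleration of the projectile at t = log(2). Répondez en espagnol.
Partiendo de la posición x(t) = 10·exp(-t), tomamos 2 derivadas. Tomando d/dt de x(t), encontramos v(t) = -10·exp(-t). Tomando d/dt de v(t), encontramos a(t) = 10·exp(-t). Tenemos la aceleración a(t) = 10·exp(-t). Sustituyendo t = log(2): a(log(2)) = 5.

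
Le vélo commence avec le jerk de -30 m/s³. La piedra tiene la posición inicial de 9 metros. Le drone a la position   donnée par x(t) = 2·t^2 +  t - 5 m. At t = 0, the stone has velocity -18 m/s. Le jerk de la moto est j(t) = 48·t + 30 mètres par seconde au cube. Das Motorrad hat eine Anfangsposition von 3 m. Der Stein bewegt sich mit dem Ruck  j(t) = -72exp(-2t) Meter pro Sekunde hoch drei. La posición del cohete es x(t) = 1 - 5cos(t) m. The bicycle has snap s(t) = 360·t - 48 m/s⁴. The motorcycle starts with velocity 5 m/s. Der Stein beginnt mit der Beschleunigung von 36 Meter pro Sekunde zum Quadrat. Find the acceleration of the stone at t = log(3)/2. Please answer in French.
Nous devons intégrer notre équation du jerk j(t) = -72·exp(-2·t) 1 fois. La primitive du jerk est l'accélération. En utilisant a(0) = 36, nous obtenons a(t) = 36·exp(-2·t). Nous avons l'accélération a(t) = 36·exp(-2·t). En substituant t = log(3)/2: a(log(3)/2) = 12.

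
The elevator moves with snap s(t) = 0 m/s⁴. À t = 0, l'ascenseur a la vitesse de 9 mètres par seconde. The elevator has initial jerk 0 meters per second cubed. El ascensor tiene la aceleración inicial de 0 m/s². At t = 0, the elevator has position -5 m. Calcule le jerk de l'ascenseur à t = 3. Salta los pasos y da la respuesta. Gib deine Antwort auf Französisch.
La réponse est 0.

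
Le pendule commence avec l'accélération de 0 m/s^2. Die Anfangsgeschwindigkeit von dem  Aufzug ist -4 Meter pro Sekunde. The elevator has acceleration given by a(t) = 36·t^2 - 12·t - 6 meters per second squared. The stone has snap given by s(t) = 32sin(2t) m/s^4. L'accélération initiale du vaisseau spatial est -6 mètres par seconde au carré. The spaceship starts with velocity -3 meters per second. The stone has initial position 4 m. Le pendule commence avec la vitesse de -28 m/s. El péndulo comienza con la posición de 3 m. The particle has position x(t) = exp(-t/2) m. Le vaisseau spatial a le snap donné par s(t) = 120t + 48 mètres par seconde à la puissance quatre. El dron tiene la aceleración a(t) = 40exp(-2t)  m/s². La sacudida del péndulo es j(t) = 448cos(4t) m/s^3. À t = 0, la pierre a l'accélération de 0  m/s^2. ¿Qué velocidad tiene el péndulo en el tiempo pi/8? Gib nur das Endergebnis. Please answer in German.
Die Geschwindigkeit bei t = pi/8 ist v = 0.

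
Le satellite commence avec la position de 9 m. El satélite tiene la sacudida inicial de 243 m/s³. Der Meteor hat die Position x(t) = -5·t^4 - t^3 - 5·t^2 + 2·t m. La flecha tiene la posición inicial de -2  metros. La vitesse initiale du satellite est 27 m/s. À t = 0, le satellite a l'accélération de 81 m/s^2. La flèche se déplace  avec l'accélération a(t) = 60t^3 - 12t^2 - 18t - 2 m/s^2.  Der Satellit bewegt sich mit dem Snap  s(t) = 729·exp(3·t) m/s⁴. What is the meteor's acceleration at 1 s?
We must differentiate our position equation x(t) = -5·t^4 - t^3 - 5·t^2 + 2·t 2 times. Taking d/dt of x(t), we find v(t) = -20·t^3 - 3·t^2 - 10·t + 2. Differentiating velocity, we get acceleration: a(t) = -60·t^2 - 6·t - 10. Using a(t) = -60·t^2 - 6·t - 10 and substituting t = 1, we find a = -76.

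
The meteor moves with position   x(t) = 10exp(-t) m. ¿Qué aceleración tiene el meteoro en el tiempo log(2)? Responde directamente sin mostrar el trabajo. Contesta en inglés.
a(log(2)) = 5.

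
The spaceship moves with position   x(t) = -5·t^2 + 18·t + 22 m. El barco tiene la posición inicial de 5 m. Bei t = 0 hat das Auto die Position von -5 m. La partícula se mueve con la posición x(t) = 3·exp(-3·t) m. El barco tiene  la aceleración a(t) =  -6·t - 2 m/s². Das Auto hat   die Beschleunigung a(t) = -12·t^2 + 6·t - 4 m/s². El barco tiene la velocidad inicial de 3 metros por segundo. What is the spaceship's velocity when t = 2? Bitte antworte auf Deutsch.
Wir müssen unsere Gleichung für die Position x(t) = -5·t^2 + 18·t + 22 1-mal ableiten. Durch Ableiten von der Position erhalten wir die Geschwindigkeit: v(t) = 18 - 10·t. Wir haben die Geschwindigkeit v(t) = 18 - 10·t. Durch Einsetzen von t = 2: v(2) = -2.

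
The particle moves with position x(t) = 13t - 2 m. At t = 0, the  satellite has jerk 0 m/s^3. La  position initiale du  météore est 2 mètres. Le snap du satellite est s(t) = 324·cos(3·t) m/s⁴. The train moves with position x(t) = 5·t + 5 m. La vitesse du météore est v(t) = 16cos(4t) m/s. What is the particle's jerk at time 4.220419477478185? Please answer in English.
We must differentiate our position equation x(t) = 13·t - 2 3 times. Differentiating position, we get velocity: v(t) = 13. The derivative of velocity gives acceleration: a(t) = 0. Differentiating acceleration, we get jerk: j(t) = 0. Using j(t) = 0 and substituting t = 4.220419477478185, we find j = 0.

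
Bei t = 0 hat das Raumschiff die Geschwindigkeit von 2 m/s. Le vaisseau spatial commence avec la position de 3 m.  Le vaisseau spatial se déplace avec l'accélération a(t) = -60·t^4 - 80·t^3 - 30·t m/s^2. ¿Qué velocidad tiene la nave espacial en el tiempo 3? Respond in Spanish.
Partiendo de la aceleración a(t) = -60·t^4 - 80·t^3 - 30·t, tomamos 1 antiderivada. Tomando ∫a(t)dt y aplicando v(0) = 2, encontramos v(t) = -12·t^5 - 20·t^4 - 15·t^2 + 2. Usando v(t) = -12·t^5 - 20·t^4 - 15·t^2 + 2 y sustituyendo t = 3, encontramos v = -4669.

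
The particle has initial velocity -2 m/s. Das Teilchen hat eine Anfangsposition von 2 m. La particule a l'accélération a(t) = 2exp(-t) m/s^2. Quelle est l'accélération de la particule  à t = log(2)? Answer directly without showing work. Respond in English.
The answer is 1.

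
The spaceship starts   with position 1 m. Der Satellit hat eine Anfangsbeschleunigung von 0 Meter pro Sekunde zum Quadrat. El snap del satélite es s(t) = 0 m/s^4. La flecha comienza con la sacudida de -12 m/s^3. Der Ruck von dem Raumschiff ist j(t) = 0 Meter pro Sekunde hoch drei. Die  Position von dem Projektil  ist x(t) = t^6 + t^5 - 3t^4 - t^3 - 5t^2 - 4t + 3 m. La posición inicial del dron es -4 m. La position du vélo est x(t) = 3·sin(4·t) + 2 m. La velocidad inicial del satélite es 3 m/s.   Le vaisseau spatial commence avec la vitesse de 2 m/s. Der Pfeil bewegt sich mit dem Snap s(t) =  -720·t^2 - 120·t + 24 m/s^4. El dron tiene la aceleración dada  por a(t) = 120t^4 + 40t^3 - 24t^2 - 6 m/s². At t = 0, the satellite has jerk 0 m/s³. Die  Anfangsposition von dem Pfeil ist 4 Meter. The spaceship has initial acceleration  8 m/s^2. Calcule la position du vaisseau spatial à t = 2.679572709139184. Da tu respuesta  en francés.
Pour résoudre ceci, nous devons prendre 3 intégrales de notre équation du jerk j(t) = 0. L'intégrale du jerk est l'accélération. En utilisant a(0) = 8, nous obtenons a(t) = 8. L'intégrale de l'accélération, avec v(0) = 2, donne la vitesse: v(t) = 8·t + 2. En prenant ∫v(t)dt et en appliquant x(0) = 1, nous trouvons x(t) = 4·t^2 + 2·t + 1. De l'équation de la position x(t) = 4·t^2 + 2·t + 1, nous substituons t = 2.679572709139184 pour obtenir x = 35.0795850325324.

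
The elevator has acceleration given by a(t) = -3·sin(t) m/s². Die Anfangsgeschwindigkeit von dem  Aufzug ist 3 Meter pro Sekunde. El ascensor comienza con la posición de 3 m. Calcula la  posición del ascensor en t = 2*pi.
Debemos encontrar la antiderivada de nuestra ecuación de la aceleración a(t) = -3·sin(t) 2 veces. Integrando la aceleración y usando la condición inicial v(0) = 3, obtenemos v(t) = 3·cos(t). La antiderivada de la velocidad, con x(0) = 3, da la posición: x(t) = 3·sin(t) + 3. Tenemos la posición x(t) = 3·sin(t) + 3. Sustituyendo t = 2*pi: x(2*pi) = 3.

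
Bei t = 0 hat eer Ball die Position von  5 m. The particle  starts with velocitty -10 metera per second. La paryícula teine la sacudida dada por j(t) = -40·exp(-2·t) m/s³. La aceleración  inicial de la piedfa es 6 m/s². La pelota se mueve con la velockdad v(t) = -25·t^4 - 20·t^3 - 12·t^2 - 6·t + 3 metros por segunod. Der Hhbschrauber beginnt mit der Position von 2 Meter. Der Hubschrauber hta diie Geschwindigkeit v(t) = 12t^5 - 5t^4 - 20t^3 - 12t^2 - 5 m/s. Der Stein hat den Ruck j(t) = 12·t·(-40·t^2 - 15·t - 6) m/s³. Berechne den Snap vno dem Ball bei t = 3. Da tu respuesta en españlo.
Partiendo de la velocidad v(t) = -25·t^4 - 20·t^3 - 12·t^2 - 6·t + 3, tomamos 3 derivadas. La derivada de la velocidad da la aceleración: a(t) = -100·t^3 - 60·t^2 - 24·t - 6. La derivada de la aceleración da la sacudida: j(t) = -300·t^2 - 120·t - 24. Tomando d/dt de j(t), encontramos s(t) = -600·t - 120. Tenemos el snap s(t) = -600·t - 120. Sustituyendo t = 3: s(3) = -1920.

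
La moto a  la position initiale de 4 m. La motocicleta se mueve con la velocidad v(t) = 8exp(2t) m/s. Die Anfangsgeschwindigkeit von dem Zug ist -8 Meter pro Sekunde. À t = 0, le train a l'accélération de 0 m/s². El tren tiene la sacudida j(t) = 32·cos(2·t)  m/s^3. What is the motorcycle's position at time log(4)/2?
To solve this, we need to take 1 integral of our velocity equation v(t) = 8·exp(2·t). Integrating velocity and using the initial condition x(0) = 4, we get x(t) = 4·exp(2·t). From the given position equation x(t) = 4·exp(2·t), we substitute t = log(4)/2 to get x = 16.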